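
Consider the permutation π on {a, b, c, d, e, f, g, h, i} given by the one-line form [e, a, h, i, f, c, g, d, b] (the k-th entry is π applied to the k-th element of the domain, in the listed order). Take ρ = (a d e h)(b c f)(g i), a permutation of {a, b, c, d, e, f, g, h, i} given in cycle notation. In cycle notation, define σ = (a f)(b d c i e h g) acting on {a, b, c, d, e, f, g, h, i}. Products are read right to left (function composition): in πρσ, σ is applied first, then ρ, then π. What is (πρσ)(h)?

(πρσ)(h) = π(ρ(σ(h))). σ(h) = g, then ρ(g) = i, then π(i) = b, so the result is b.

b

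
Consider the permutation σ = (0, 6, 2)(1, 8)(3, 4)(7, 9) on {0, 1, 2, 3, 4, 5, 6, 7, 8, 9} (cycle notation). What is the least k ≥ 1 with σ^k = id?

The disjoint cycles have lengths 3, 2, 2, 2, 1.
The order of σ is the least common multiple of its cycle lengths: lcm(3, 2, 2, 2) = 6.

6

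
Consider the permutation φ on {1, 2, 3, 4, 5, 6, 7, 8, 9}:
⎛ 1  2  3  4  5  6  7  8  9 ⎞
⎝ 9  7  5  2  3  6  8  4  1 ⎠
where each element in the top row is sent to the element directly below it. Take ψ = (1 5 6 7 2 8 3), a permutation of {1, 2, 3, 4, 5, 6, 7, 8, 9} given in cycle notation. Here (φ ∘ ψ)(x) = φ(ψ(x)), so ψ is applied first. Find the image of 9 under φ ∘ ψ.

1

First apply ψ: ψ(9) = 9, then φ(9) = 1. Thus (φ ∘ ψ)(9) = 1.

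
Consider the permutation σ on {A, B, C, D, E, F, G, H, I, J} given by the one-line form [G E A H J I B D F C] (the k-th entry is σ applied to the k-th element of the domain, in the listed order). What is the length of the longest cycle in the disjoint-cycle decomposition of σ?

Decomposing into disjoint cycles gives (A G B E J C)(D H)(F I); the longest has length 6.

6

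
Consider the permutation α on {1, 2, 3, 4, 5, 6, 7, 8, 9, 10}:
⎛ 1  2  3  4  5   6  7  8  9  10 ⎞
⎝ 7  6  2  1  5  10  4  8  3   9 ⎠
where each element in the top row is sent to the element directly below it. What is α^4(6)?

2

Tracing 6 → 10 → … returns to 6 after 5 steps, so 6 lies in a 5-cycle (2 6 10 9 3).
Advancing 4 steps from 6: 6 → 10 → 9 → 3 → 2.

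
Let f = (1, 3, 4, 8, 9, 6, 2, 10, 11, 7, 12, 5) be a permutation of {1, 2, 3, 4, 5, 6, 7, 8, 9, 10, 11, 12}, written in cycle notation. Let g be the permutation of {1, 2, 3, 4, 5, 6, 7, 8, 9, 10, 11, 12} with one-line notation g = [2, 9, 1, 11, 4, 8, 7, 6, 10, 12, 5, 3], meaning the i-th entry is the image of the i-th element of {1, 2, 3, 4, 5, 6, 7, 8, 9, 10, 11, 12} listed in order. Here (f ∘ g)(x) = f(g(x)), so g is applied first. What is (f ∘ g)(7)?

g(7) = 7, then f(7) = 12; composing gives (f ∘ g)(7) = 12.

12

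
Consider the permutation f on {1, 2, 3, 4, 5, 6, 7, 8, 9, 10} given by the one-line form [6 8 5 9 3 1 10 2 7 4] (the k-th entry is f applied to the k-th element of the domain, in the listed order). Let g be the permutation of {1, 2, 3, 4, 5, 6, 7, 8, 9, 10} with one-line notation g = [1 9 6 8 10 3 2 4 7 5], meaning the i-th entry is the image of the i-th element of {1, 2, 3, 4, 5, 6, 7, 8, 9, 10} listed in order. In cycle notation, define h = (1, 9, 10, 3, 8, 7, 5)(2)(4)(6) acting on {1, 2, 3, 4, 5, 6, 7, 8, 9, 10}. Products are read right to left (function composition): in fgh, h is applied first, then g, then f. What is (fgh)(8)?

Chase 8: h(8) = 7; g(7) = 2; f(2) = 8. Hence (fgh)(8) = 8.

8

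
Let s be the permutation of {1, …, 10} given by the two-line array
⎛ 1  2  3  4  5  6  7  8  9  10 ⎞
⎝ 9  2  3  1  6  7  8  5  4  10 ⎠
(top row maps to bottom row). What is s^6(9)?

9

Tracing 9 → 4 → … returns to 9 after 3 steps, so 9 lies in a 3-cycle (1 9 4).
On a 3-cycle, s^3 is the identity, so s^6 = s^0 there (6 ≡ 0 mod 3).
So s^6(9) = 9.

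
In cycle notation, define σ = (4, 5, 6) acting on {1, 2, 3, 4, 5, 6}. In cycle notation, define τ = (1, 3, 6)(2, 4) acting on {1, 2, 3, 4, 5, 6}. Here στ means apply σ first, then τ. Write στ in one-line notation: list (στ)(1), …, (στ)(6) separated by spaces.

(στ)(x) = τ(σ(x)). Computing each image: τ(σ(1)) = τ(1) = 3, τ(σ(2)) = τ(2) = 4, τ(σ(3)) = τ(3) = 6, τ(σ(4)) = τ(5) = 5, τ(σ(5)) = τ(6) = 1, τ(σ(6)) = τ(4) = 2.
Hence στ = [3 4 6 5 1 2].

3 4 6 5 1 2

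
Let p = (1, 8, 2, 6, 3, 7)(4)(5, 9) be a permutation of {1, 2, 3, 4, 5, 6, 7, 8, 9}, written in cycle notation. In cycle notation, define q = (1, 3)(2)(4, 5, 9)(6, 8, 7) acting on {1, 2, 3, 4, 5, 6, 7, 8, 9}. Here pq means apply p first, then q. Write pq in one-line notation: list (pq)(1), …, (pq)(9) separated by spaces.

7 8 6 5 4 1 3 2 9

Chase each element through p then q: 1 → 8 → 7; 2 → 6 → 8; 3 → 7 → 6; 4 → 4 → 5; 5 → 9 → 4; 6 → 3 → 1; 7 → 1 → 3; 8 → 2 → 2; 9 → 5 → 9.
So pq in one-line form is 7 8 6 5 4 1 3 2 9.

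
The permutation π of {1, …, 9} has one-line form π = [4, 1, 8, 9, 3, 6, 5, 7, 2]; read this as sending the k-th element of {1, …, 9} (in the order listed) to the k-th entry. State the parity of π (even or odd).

even

In disjoint-cycle form the cycle lengths are 4, 4, 1.
A cycle is odd iff its length is even; π has 2 even-length cycles, so sgn(π) = (−1)^2 and π is even.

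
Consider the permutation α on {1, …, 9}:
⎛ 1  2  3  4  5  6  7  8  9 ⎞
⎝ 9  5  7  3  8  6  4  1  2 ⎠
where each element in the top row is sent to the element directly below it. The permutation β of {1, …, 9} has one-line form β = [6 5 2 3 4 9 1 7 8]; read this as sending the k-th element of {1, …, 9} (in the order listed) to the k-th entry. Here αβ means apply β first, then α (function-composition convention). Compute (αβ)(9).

1

First apply β: β(9) = 8, then α(8) = 1. Thus (αβ)(9) = 1.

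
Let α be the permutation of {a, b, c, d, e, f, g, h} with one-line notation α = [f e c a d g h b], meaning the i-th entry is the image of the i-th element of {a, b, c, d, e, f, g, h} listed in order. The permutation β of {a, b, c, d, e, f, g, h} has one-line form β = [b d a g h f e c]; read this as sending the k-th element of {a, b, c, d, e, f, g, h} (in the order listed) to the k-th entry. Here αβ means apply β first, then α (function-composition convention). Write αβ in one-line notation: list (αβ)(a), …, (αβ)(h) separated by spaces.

(αβ)(x) = α(β(x)). Computing each image: α(β(a)) = α(b) = e, α(β(b)) = α(d) = a, α(β(c)) = α(a) = f, α(β(d)) = α(g) = h, α(β(e)) = α(h) = b, α(β(f)) = α(f) = g, α(β(g)) = α(e) = d, α(β(h)) = α(c) = c.
Hence αβ = [e a f h b g d c].

e a f h b g d c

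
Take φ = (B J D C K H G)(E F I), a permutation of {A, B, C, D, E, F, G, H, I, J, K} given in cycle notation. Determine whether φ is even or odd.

The cycle lengths are 7, 3, 1.
A cycle is odd iff its length is even; φ has 0 even-length cycles, so sgn(φ) = (−1)^0 and φ is even.

even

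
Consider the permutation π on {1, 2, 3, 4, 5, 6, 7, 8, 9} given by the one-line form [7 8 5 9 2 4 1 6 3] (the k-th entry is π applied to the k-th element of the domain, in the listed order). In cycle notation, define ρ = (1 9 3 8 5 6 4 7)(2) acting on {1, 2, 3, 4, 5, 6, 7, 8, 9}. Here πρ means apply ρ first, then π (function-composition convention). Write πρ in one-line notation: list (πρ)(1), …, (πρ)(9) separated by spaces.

(πρ)(x) = π(ρ(x)). Computing each image: π(ρ(1)) = π(9) = 3, π(ρ(2)) = π(2) = 8, π(ρ(3)) = π(8) = 6, π(ρ(4)) = π(7) = 1, π(ρ(5)) = π(6) = 4, π(ρ(6)) = π(4) = 9, π(ρ(7)) = π(1) = 7, π(ρ(8)) = π(5) = 2, π(ρ(9)) = π(3) = 5.
Hence πρ = [3 8 6 1 4 9 7 2 5].

3 8 6 1 4 9 7 2 5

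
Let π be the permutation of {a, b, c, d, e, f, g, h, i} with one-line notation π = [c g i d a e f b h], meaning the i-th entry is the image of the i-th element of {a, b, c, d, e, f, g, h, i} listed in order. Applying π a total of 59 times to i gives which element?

Tracing i → h → … returns to i after 8 steps, so i lies in an 8-cycle (a, c, i, h, b, g, f, e).
Since the cycle has length 8, π^59 acts on it the same as π^3 (59 mod 8 = 3).
Stepping 3 places around the cycle: i → h → b → g.

g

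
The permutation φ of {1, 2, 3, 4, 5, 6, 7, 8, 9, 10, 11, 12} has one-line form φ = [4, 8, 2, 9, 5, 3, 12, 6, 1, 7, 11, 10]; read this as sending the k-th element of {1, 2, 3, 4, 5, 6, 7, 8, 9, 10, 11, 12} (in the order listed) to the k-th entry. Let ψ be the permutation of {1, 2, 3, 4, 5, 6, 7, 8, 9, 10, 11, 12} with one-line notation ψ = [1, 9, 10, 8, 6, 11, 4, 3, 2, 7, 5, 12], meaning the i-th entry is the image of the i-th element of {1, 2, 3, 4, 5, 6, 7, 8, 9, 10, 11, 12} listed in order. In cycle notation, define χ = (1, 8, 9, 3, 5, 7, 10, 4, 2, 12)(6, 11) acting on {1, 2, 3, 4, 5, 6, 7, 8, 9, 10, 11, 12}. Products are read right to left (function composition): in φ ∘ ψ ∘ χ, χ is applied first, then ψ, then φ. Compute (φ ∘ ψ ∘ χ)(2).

(φ ∘ ψ ∘ χ)(2) = φ(ψ(χ(2))). χ(2) = 12, then ψ(12) = 12, then φ(12) = 10, so the result is 10.

10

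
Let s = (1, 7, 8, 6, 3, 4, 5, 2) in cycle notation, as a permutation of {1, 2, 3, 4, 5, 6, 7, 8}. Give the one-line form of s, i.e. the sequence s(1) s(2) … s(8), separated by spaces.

7 1 4 5 2 3 8 6

Image by image: 1→7, 2→1, 3→4, 4→5, 5→2, 6→3, 7→8, 8→6.
So the one-line form is 7 1 4 5 2 3 8 6.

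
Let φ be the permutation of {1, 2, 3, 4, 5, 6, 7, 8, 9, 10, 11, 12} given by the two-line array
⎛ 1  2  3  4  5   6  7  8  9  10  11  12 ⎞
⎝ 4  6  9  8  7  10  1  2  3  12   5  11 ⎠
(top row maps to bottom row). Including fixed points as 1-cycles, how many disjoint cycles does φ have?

2

The cycle decomposition is (1, 4, 8, 2, 6, 10, 12, 11, 5, 7)(3, 9), which has 2 cycles (counting 1-cycles).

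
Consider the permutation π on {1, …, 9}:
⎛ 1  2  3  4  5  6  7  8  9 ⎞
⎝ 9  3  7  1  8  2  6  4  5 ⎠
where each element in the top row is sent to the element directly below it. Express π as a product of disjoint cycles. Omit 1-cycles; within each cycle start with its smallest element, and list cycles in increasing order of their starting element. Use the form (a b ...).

Start at 1 and follow images: 1 → 9 → 5 → 8 → 4 → 1, giving the cycle (1 9 5 8 4).
Repeating from the next unused element and collecting all non-trivial cycles gives (1 9 5 8 4)(2 3 7 6).

(1 9 5 8 4)(2 3 7 6)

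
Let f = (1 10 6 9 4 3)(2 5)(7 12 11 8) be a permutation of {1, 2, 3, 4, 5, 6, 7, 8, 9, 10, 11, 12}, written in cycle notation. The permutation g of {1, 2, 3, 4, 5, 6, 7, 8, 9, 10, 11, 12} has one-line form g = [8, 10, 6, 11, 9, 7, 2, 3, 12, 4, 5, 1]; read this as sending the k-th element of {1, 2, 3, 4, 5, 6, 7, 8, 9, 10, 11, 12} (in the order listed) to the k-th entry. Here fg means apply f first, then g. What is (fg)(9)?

11

First apply f: f(9) = 4, then g(4) = 11. Thus (fg)(9) = 11.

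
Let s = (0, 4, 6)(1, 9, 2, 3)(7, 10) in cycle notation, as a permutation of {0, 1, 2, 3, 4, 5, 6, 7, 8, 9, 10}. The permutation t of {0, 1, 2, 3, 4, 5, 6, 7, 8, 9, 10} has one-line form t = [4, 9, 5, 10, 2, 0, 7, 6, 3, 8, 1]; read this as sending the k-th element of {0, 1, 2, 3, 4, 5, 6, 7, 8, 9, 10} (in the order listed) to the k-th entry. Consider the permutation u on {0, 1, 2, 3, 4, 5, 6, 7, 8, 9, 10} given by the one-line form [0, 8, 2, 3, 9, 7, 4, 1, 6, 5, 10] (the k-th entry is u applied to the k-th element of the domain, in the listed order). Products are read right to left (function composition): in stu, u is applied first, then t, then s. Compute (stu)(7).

Apply the permutations in order: u(7) = 1, then t(1) = 9, then s(9) = 2. So (stu)(7) = 2.

2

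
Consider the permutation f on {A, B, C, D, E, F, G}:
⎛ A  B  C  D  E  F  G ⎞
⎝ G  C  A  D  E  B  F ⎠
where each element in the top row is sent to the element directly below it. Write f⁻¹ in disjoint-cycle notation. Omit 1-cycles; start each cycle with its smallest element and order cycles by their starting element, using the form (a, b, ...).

(A, C, B, F, G)

First write f in disjoint cycles: (A, G, F, B, C).
Reversing each cycle (and rotating so the smallest element leads) gives f⁻¹ = (A, C, B, F, G).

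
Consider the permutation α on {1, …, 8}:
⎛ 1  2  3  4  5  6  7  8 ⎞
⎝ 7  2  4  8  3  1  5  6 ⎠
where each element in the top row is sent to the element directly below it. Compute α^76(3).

5

Tracing 3 → 4 → … returns to 3 after 7 steps, so 3 lies in a 7-cycle (1 7 5 3 4 8 6).
Powers repeat with period 7 on this cycle, and 76 mod 7 = 6, so α^76(3) = α^6(3).
Stepping 6 places around the cycle: 3 → 4 → 8 → 6 → 1 → 7 → 5.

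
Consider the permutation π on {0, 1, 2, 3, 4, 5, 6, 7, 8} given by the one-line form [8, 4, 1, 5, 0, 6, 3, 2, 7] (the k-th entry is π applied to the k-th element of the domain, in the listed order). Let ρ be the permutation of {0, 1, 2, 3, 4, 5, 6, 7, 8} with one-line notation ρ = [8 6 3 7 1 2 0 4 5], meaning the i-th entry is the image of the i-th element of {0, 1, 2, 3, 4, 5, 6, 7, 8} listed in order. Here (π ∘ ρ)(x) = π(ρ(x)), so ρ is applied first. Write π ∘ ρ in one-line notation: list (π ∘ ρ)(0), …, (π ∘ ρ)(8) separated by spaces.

(π ∘ ρ)(x) = π(ρ(x)). Computing each image: π(ρ(0)) = π(8) = 7, π(ρ(1)) = π(6) = 3, π(ρ(2)) = π(3) = 5, π(ρ(3)) = π(7) = 2, π(ρ(4)) = π(1) = 4, π(ρ(5)) = π(2) = 1, π(ρ(6)) = π(0) = 8, π(ρ(7)) = π(4) = 0, π(ρ(8)) = π(5) = 6.
Hence π ∘ ρ = [7 3 5 2 4 1 8 0 6].

7 3 5 2 4 1 8 0 6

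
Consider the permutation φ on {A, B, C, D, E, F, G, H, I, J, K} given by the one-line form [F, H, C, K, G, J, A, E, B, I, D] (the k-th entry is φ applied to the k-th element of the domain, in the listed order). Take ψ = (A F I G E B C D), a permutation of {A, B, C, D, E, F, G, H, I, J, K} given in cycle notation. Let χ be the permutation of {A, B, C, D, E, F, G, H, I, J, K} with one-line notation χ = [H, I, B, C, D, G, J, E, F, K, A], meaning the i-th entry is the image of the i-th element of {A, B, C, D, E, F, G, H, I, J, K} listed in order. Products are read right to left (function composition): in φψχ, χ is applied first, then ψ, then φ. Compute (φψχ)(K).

Chase K: χ(K) = A; ψ(A) = F; φ(F) = J. Hence (φψχ)(K) = J.

J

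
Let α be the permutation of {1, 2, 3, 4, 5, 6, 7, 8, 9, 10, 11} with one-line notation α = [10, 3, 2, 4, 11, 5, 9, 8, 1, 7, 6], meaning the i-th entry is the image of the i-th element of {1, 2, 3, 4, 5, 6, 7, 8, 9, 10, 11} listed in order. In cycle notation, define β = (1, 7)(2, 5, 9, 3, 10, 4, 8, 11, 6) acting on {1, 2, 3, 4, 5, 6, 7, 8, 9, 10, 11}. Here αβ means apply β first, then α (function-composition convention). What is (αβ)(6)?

3

(αβ)(6) = α(β(6)). β(6) = 2, then α(2) = 3. So (αβ)(6) = 3.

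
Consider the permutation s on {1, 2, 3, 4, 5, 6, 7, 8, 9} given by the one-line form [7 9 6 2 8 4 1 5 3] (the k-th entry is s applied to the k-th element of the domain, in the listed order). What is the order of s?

Writing s as disjoint cycles, the cycle lengths are 5, 2, 2.
The order is lcm(5, 2, 2) = 10.

10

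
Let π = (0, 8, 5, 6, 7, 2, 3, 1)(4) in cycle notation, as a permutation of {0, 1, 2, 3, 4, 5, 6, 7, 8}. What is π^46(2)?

6

2 lies in the 8-cycle (0, 8, 5, 6, 7, 2, 3, 1).
Powers repeat with period 8 on this cycle, and 46 mod 8 = 6, so π^46(2) = π^6(2).
Stepping 6 places around the cycle: 2 → 3 → 1 → 0 → 8 → 5 → 6.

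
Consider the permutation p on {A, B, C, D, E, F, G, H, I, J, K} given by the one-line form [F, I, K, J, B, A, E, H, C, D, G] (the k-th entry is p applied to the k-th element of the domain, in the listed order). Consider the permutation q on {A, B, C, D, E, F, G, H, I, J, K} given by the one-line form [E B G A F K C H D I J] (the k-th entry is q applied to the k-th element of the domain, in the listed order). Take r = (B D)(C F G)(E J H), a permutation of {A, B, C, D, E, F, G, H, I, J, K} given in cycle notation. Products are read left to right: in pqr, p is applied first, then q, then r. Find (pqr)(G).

G

Chase G: p(G) = E; q(E) = F; r(F) = G. Hence (pqr)(G) = G.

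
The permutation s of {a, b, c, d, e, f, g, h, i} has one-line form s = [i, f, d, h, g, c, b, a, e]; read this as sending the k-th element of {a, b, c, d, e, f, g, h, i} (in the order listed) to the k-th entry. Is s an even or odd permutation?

In disjoint-cycle form the cycle lengths are 9.
A cycle of length ℓ contributes ℓ−1 transpositions, so s is a product of 8 transpositions — even.

even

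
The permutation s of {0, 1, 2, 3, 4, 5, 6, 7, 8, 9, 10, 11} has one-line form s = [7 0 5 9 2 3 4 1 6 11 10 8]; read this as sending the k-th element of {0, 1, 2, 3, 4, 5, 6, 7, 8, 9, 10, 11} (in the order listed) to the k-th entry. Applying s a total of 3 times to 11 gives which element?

4

Tracing 11 → 8 → … returns to 11 after 8 steps, so 11 lies in an 8-cycle (2 5 3 9 11 8 6 4).
Advancing 3 steps from 11: 11 → 8 → 6 → 4.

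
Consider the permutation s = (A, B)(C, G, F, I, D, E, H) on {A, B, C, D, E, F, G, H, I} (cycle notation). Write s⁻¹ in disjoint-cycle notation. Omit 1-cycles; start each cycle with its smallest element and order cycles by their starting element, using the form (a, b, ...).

(A, B)(C, H, E, D, I, F, G)

If s sends a → b within a cycle, s⁻¹ sends b → a; equivalently, reverse each cycle.
Reversing each cycle of s and rotating so the smallest element leads gives (A, B)(C, H, E, D, I, F, G).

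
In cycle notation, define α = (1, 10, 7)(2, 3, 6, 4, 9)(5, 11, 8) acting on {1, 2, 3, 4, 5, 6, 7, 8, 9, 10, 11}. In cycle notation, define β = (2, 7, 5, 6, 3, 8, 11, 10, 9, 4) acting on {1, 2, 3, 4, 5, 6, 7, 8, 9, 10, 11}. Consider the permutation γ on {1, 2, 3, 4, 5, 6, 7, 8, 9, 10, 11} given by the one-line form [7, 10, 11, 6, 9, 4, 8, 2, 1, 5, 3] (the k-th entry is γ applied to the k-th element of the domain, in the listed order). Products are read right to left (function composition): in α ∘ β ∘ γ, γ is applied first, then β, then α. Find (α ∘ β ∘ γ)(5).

(α ∘ β ∘ γ)(5) = α(β(γ(5))). γ(5) = 9, then β(9) = 4, then α(4) = 9, so the result is 9.

9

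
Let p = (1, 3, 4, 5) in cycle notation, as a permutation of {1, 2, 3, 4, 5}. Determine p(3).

3 appears in (1, 3, 4, 5); the next entry (wrapping around) is 4.

4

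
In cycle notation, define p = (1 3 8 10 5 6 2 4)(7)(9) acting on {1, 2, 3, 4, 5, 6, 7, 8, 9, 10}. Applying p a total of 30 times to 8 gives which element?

1

8 lies in the 8-cycle (1 3 8 10 5 6 2 4).
On an 8-cycle, p^8 is the identity, so p^30 = p^6 there (30 ≡ 6 mod 8).
Stepping 6 places around the cycle: 8 → 10 → 5 → 6 → 2 → 4 → 1.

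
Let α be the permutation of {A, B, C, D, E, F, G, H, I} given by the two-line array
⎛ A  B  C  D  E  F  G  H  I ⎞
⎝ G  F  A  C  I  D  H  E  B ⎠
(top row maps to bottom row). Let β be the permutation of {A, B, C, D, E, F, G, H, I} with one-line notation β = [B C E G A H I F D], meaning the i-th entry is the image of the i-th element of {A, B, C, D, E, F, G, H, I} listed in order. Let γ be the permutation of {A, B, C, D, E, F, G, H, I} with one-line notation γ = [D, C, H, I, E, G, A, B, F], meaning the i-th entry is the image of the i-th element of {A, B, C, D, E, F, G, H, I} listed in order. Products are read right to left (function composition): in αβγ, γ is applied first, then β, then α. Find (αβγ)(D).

C

Apply the permutations in order: γ(D) = I, then β(I) = D, then α(D) = C. So (αβγ)(D) = C.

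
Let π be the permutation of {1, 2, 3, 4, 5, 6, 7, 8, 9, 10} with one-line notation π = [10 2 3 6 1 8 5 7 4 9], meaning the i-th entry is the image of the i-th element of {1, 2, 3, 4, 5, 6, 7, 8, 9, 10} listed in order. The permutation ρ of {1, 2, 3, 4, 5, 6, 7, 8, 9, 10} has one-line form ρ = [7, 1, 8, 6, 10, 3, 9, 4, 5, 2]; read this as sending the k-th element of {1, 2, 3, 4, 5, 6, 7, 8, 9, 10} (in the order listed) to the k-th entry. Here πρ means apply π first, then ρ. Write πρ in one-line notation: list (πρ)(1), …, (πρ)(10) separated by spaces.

2 1 8 3 7 4 10 9 6 5

Chase each element through π then ρ: 1 → 10 → 2; 2 → 2 → 1; 3 → 3 → 8; 4 → 6 → 3; 5 → 1 → 7; 6 → 8 → 4; 7 → 5 → 10; 8 → 7 → 9; 9 → 4 → 6; 10 → 9 → 5.
Collecting the images, πρ = [2 1 8 3 7 4 10 9 6 5].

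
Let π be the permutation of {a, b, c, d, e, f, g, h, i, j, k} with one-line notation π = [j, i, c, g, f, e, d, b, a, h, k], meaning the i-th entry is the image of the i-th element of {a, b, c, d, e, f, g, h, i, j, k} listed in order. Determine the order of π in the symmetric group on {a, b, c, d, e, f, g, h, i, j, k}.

10

Decomposing into disjoint cycles gives cycle lengths 5, 2, 2, 1, 1.
Since disjoint cycles commute, ord(π) = lcm(5, 2, 2) = 10.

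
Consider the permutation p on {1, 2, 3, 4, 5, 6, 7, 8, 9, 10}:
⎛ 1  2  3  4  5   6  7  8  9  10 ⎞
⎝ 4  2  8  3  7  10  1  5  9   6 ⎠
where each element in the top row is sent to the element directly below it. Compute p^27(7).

Tracing 7 → 1 → … returns to 7 after 6 steps, so 7 lies in a 6-cycle (1, 4, 3, 8, 5, 7).
On a 6-cycle, p^6 is the identity, so p^27 = p^3 there (27 ≡ 3 mod 6).
Stepping 3 places around the cycle: 7 → 1 → 4 → 3.

3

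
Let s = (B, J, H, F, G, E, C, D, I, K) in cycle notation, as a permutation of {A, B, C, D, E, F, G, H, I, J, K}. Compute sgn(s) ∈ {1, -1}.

-1

The cycle lengths are 10, 1.
A cycle is odd iff its length is even; s has 1 even-length cycle, so sgn(s) = (−1)^1 and s is odd.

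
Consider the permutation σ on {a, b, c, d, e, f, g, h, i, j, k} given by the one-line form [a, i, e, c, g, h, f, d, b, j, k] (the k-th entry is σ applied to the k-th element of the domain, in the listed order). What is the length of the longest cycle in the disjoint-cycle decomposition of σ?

Decomposing into disjoint cycles gives (b i)(c e g f h d); the longest has length 6.

6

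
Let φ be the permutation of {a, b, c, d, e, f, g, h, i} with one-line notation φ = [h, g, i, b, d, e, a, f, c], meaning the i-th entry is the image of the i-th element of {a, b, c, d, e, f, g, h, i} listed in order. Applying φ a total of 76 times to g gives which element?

b

Tracing g → a → … returns to g after 7 steps, so g lies in a 7-cycle (a h f e d b g).
Since the cycle has length 7, φ^76 acts on it the same as φ^6 (76 mod 7 = 6).
Stepping 6 places around the cycle: g → a → h → f → e → d → b.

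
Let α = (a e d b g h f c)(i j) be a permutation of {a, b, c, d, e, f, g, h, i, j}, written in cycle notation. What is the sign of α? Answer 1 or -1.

1

The cycle lengths are 8, 2.
A cycle is odd iff its length is even; α has 2 even-length cycles, so sgn(α) = (−1)^2 and α is even.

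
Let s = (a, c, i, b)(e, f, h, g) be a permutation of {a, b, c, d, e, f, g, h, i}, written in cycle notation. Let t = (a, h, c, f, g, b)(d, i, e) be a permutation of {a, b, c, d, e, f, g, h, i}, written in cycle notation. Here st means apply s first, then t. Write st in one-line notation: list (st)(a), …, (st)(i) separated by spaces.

f h e i g c d b a

(st)(x) = t(s(x)). Computing each image: t(s(a)) = t(c) = f, t(s(b)) = t(a) = h, t(s(c)) = t(i) = e, t(s(d)) = t(d) = i, t(s(e)) = t(f) = g, t(s(f)) = t(h) = c, t(s(g)) = t(e) = d, t(s(h)) = t(g) = b, t(s(i)) = t(b) = a.
Hence st = [f h e i g c d b a].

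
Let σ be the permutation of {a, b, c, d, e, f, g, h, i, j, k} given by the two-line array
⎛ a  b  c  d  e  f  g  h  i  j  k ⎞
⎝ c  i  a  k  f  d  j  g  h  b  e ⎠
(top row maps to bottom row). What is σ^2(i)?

Tracing i → h → … returns to i after 5 steps, so i lies in a 5-cycle (b, i, h, g, j).
Advancing 2 steps from i: i → h → g.

g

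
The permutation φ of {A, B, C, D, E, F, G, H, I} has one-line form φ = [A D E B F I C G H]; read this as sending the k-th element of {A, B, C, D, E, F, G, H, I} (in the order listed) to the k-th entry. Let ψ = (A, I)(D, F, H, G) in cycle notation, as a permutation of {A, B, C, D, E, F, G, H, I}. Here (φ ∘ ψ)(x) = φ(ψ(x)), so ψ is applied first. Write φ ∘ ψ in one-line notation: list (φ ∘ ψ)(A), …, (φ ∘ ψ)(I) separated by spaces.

H D E I F G B C A

For each element, apply ψ then φ: A → I → H; B → B → D; C → C → E; D → F → I; E → E → F; F → H → G; G → D → B; H → G → C; I → A → A.
Collecting the images, φ ∘ ψ = [H D E I F G B C A].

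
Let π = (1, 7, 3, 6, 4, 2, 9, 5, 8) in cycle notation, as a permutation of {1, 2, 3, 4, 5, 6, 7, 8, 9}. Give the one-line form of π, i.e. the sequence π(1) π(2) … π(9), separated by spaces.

Each element maps to the next entry in its cycle (wrapping to the front): 1→7, 2→9, 3→6, 4→2, 5→8, 6→4, 7→3, 8→1, 9→5.
So the one-line form is 7 9 6 2 8 4 3 1 5.

7 9 6 2 8 4 3 1 5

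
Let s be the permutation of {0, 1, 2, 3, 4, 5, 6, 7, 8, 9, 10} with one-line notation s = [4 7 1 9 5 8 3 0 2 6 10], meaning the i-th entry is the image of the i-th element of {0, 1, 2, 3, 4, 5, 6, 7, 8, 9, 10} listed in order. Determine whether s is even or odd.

even

In disjoint-cycle form the cycle lengths are 7, 3, 1.
A cycle is odd iff its length is even; s has 0 even-length cycles, so sgn(s) = (−1)^0 and s is even.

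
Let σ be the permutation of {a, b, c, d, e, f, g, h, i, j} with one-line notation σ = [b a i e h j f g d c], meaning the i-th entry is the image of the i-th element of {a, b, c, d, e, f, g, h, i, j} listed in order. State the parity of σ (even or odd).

In disjoint-cycle form the cycle lengths are 8, 2.
A cycle is odd iff its length is even; σ has 2 even-length cycles, so sgn(σ) = (−1)^2 and σ is even.

even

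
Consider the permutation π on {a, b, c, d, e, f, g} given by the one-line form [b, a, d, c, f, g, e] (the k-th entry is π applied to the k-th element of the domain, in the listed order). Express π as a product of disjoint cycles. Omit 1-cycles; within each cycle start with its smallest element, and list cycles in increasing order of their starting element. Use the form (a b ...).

(a b)(c d)(e f g)

Start at a and follow images: a → b → a, giving the cycle (a b).
Repeating from the next unused element and collecting all non-trivial cycles gives (a b)(c d)(e f g).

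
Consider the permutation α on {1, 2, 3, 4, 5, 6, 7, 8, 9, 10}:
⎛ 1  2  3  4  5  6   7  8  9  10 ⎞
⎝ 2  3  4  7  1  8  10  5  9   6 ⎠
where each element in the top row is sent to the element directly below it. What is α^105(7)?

Tracing 7 → 10 → … returns to 7 after 9 steps, so 7 lies in a 9-cycle (1, 2, 3, 4, 7, 10, 6, 8, 5).
Powers repeat with period 9 on this cycle, and 105 mod 9 = 6, so α^105(7) = α^6(7).
Stepping 6 places around the cycle: 7 → 10 → 6 → 8 → 5 → 1 → 2.

2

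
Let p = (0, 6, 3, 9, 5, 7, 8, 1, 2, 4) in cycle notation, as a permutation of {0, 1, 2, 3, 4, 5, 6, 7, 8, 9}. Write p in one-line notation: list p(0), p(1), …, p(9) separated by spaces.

6 2 4 9 0 7 3 8 1 5

Image by image: 0→6, 1→2, 2→4, 3→9, 4→0, 5→7, 6→3, 7→8, 8→1, 9→5.
Listing these in domain order gives 6 2 4 9 0 7 3 8 1 5.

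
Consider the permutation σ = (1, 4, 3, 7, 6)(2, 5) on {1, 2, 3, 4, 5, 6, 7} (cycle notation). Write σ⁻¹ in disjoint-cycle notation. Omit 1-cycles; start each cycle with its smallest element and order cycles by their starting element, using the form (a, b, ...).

(1, 6, 7, 3, 4)(2, 5)

Inverting a permutation written in cycle notation just reverses the order within every cycle.
After reversing and putting each cycle's least element first, σ⁻¹ = (1, 6, 7, 3, 4)(2, 5).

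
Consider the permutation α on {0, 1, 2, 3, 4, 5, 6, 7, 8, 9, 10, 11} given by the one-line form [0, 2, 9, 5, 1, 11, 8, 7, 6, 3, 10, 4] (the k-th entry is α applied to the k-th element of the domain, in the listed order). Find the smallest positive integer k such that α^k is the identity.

Decomposing into disjoint cycles gives cycle lengths 7, 2, 1, 1, 1.
Since disjoint cycles commute, ord(α) = lcm(7, 2) = 14.

14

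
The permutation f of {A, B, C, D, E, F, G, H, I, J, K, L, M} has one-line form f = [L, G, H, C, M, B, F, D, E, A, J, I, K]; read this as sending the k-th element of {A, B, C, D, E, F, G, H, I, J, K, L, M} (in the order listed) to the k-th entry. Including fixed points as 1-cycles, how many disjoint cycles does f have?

The cycle decomposition is (A, L, I, E, M, K, J)(B, G, F)(C, H, D), which has 3 cycles (counting 1-cycles).

3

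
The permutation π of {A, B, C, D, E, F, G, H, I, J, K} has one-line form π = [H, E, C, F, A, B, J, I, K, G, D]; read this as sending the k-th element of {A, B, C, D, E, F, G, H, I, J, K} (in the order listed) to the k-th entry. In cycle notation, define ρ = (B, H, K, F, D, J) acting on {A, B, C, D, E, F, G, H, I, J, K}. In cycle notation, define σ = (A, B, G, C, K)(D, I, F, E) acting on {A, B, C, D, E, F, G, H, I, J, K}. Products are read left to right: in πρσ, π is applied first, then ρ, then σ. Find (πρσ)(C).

Chase C: π(C) = C; ρ(C) = C; σ(C) = K. Hence (πρσ)(C) = K.

K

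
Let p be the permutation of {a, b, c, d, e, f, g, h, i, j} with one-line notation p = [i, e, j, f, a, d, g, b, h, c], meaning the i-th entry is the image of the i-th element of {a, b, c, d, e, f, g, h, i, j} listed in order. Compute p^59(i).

Tracing i → h → … returns to i after 5 steps, so i lies in a 5-cycle (a i h b e).
Since the cycle has length 5, p^59 acts on it the same as p^4 (59 mod 5 = 4).
Stepping 4 places around the cycle: i → h → b → e → a.

a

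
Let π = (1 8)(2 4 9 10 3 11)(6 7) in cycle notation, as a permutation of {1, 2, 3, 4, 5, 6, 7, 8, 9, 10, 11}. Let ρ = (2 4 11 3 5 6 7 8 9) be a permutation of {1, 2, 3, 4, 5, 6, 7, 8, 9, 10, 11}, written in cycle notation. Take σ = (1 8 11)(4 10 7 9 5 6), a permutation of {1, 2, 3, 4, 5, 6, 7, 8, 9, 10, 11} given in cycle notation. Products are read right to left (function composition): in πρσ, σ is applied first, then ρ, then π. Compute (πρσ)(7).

4

Apply the permutations in order: σ(7) = 9, then ρ(9) = 2, then π(2) = 4. So (πρσ)(7) = 4.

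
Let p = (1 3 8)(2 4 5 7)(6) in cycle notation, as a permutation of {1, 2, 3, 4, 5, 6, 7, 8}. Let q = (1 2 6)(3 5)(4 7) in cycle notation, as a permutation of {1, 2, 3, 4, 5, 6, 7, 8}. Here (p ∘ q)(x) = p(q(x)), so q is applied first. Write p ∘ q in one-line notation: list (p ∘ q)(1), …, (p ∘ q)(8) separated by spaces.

(p ∘ q)(x) = p(q(x)). Computing each image: p(q(1)) = p(2) = 4, p(q(2)) = p(6) = 6, p(q(3)) = p(5) = 7, p(q(4)) = p(7) = 2, p(q(5)) = p(3) = 8, p(q(6)) = p(1) = 3, p(q(7)) = p(4) = 5, p(q(8)) = p(8) = 1.
Hence p ∘ q = [4 6 7 2 8 3 5 1].

4 6 7 2 8 3 5 1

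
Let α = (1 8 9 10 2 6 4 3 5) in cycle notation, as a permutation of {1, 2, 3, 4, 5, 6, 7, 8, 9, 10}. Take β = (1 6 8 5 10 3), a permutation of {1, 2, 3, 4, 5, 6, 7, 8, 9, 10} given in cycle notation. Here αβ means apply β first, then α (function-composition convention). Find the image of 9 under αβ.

β(9) = 9, then α(9) = 10; composing gives (αβ)(9) = 10.

10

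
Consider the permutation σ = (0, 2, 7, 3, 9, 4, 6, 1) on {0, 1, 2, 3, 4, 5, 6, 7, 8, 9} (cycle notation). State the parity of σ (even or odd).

The cycle lengths are 8, 1, 1.
A cycle of length ℓ contributes ℓ−1 transpositions, so σ is a product of 7 transpositions — odd.

odd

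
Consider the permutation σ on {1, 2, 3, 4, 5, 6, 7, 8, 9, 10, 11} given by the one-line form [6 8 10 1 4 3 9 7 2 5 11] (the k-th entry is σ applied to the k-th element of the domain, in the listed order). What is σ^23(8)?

Tracing 8 → 7 → … returns to 8 after 4 steps, so 8 lies in a 4-cycle (2 8 7 9).
Powers repeat with period 4 on this cycle, and 23 mod 4 = 3, so σ^23(8) = σ^3(8).
Advancing 3 steps from 8: 8 → 7 → 9 → 2.

2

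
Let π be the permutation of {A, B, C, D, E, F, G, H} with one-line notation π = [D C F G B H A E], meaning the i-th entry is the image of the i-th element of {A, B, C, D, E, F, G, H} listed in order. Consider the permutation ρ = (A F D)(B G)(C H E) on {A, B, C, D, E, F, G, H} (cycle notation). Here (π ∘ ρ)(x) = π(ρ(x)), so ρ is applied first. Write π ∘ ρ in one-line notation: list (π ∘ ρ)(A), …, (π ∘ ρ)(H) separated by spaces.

(π ∘ ρ)(x) = π(ρ(x)). Computing each image: π(ρ(A)) = π(F) = H, π(ρ(B)) = π(G) = A, π(ρ(C)) = π(H) = E, π(ρ(D)) = π(A) = D, π(ρ(E)) = π(C) = F, π(ρ(F)) = π(D) = G, π(ρ(G)) = π(B) = C, π(ρ(H)) = π(E) = B.
Hence π ∘ ρ = [H A E D F G C B].

H A E D F G C B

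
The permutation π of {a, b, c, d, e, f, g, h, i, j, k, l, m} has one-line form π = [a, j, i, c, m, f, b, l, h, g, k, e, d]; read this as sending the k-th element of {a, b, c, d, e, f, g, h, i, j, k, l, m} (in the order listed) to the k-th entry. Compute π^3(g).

Tracing g → b → … returns to g after 3 steps, so g lies in a 3-cycle (b j g).
Since the cycle has length 3, π^3 acts on it the same as π^0 (3 mod 3 = 0).
So π^3(g) = g.

g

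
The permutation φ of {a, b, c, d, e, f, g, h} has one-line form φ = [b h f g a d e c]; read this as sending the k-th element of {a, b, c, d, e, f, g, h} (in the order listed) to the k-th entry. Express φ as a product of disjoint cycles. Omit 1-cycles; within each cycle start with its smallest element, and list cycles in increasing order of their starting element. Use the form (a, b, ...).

(a, b, h, c, f, d, g, e)

Iterating φ from a gives a → b → h → c → f → d → g → e → a; that is the 8-cycle (a, b, h, c, f, d, g, e).
Repeating from the next unused element and collecting all non-trivial cycles gives (a, b, h, c, f, d, g, e).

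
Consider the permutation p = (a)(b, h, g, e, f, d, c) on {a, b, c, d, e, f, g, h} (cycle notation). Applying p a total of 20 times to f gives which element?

f lies in the 7-cycle (b, h, g, e, f, d, c).
On a 7-cycle, p^7 is the identity, so p^20 = p^6 there (20 ≡ 6 mod 7).
Stepping 6 places around the cycle: f → d → c → b → h → g → e.

e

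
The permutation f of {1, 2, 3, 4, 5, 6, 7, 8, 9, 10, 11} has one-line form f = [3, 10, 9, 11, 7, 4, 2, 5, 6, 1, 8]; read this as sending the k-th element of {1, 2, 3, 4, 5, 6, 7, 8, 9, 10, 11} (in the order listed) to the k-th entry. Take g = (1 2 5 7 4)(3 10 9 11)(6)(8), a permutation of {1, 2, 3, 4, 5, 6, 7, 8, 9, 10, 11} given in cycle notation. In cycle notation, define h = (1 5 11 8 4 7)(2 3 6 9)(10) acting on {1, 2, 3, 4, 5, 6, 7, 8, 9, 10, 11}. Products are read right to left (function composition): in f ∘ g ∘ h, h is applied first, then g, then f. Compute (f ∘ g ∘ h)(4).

Chase 4: h(4) = 7; g(7) = 4; f(4) = 11. Hence (f ∘ g ∘ h)(4) = 11.

11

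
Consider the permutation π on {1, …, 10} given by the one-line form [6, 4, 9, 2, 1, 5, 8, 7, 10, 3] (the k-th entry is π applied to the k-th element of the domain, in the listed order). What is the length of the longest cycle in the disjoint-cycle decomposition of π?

3

Decomposing into disjoint cycles gives (1 6 5)(2 4)(3 9 10)(7 8); the longest has length 3.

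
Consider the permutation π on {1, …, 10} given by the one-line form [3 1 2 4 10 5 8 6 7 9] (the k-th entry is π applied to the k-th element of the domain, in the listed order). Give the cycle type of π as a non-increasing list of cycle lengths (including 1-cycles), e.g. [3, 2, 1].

The disjoint cycles are (1, 3, 2)(4)(5, 10, 9, 7, 8, 6), with lengths 6, 3, 1 in non-increasing order.

[6, 3, 1]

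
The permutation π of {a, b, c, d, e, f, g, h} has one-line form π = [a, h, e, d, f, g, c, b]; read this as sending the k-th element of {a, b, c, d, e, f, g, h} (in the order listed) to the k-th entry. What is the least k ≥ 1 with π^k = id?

4

Decomposing into disjoint cycles gives cycle lengths 4, 2, 1, 1.
The order is lcm(4, 2) = 4.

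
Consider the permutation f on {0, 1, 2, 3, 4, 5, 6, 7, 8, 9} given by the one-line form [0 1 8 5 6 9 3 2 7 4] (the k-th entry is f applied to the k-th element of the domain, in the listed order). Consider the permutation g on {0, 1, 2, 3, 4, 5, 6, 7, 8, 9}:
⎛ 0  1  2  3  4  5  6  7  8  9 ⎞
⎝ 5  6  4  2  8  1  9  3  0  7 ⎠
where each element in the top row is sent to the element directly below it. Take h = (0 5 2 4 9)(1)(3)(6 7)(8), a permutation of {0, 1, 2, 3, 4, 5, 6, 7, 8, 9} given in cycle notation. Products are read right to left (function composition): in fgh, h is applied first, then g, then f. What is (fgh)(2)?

7

Apply the permutations in order: h(2) = 4, then g(4) = 8, then f(8) = 7. So (fgh)(2) = 7.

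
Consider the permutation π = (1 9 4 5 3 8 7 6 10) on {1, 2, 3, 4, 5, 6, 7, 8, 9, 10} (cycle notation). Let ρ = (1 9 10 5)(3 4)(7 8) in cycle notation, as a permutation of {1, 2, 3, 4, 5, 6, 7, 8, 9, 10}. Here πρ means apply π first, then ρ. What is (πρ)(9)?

3

π(9) = 4, then ρ(4) = 3; composing gives (πρ)(9) = 3.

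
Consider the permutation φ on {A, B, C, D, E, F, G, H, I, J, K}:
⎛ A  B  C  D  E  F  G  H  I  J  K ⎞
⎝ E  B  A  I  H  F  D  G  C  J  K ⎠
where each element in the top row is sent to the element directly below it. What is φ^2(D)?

C

Tracing D → I → … returns to D after 7 steps, so D lies in a 7-cycle (A, E, H, G, D, I, C).
Advancing 2 steps from D: D → I → C.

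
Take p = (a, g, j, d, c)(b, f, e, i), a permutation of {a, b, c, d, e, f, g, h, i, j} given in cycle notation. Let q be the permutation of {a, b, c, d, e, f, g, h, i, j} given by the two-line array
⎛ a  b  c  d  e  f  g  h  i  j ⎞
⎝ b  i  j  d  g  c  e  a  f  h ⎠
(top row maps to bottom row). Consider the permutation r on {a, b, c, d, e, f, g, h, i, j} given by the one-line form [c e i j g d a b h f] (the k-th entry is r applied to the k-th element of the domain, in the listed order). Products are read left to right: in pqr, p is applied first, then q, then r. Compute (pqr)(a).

(pqr)(a) = r(q(p(a))). p(a) = g, then q(g) = e, then r(e) = g, so the result is g.

g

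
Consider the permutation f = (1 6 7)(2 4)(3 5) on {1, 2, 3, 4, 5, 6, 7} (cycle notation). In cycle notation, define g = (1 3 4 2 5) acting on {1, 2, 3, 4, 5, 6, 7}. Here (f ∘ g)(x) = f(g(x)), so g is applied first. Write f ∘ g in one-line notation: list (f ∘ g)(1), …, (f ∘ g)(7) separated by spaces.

Chase each element through g then f: 1 → 3 → 5; 2 → 5 → 3; 3 → 4 → 2; 4 → 2 → 4; 5 → 1 → 6; 6 → 6 → 7; 7 → 7 → 1.
So f ∘ g in one-line form is 5 3 2 4 6 7 1.

5 3 2 4 6 7 1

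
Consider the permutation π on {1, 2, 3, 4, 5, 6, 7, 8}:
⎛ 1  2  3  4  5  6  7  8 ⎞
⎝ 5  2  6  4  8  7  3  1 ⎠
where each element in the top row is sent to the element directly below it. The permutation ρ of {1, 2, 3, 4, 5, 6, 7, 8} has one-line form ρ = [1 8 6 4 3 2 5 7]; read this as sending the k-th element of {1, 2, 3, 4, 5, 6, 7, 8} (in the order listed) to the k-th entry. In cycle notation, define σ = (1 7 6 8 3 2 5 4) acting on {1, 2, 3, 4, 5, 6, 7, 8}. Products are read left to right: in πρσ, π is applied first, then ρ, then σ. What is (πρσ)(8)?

Apply the permutations in order: π(8) = 1, then ρ(1) = 1, then σ(1) = 7. So (πρσ)(8) = 7.

7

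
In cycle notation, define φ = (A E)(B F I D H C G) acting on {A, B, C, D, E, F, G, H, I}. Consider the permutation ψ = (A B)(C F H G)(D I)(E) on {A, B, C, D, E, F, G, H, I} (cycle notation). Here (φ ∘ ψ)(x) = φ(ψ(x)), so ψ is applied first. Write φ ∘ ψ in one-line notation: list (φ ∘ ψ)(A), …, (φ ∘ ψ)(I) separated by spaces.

F E I D A C G B H

(φ ∘ ψ)(x) = φ(ψ(x)). Computing each image: φ(ψ(A)) = φ(B) = F, φ(ψ(B)) = φ(A) = E, φ(ψ(C)) = φ(F) = I, φ(ψ(D)) = φ(I) = D, φ(ψ(E)) = φ(E) = A, φ(ψ(F)) = φ(H) = C, φ(ψ(G)) = φ(C) = G, φ(ψ(H)) = φ(G) = B, φ(ψ(I)) = φ(D) = H.
Hence φ ∘ ψ = [F E I D A C G B H].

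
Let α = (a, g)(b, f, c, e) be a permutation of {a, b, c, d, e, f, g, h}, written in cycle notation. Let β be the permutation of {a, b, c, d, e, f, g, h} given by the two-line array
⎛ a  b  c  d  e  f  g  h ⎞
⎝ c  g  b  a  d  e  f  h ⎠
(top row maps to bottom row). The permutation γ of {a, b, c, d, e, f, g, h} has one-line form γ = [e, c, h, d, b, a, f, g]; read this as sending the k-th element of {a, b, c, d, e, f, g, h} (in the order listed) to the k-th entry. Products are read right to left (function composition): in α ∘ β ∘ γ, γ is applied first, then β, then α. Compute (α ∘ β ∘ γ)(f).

e

(α ∘ β ∘ γ)(f) = α(β(γ(f))). γ(f) = a, then β(a) = c, then α(c) = e, so the result is e.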